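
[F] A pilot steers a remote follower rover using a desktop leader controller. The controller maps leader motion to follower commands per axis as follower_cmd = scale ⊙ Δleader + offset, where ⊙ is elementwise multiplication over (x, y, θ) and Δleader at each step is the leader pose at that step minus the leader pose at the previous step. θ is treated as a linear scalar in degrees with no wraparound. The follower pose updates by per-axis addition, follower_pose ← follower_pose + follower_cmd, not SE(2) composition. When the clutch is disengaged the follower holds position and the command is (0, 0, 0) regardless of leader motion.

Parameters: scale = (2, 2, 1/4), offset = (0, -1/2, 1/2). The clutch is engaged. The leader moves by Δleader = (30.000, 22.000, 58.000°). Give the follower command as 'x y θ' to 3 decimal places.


axis x: 2·30.000 + 0 = 60.000
axis y: 2·22.000 + -1/2 = 43.500
axis θ: 1/4·58.000 + 1/2 = 15.000

60.000 43.500 15.000


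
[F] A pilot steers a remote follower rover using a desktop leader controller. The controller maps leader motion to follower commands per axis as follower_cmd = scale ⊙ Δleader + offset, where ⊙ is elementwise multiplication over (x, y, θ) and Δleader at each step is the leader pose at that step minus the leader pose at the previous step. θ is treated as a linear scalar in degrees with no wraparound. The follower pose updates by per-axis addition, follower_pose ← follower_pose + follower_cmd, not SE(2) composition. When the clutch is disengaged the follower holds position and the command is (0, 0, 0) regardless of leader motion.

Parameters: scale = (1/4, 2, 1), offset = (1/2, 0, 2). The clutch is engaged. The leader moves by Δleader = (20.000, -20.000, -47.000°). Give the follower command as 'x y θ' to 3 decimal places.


axis x: 1/4·20.000 + 1/2 = 5.500
axis y: 2·-20.000 + 0 = -40.000
axis θ: 1·-47.000 + 2 = -45.000

5.500 -40.000 -45.000


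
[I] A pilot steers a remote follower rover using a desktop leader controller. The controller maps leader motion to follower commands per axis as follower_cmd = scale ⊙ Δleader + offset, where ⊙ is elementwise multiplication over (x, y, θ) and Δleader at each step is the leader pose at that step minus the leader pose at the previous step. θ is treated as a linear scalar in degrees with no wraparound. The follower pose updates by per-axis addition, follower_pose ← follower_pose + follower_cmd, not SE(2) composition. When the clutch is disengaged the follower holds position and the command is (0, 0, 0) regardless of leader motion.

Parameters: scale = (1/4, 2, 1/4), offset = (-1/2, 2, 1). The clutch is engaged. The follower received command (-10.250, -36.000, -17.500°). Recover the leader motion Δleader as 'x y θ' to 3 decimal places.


axis x: (-10.250 − -1/2) / (1/4) = -39.000
axis y: (-36.000 − 2) / (2) = -19.000
axis θ: (-17.500 − 1) / (1/4) = -74.000

-39.000 -19.000 -74.000


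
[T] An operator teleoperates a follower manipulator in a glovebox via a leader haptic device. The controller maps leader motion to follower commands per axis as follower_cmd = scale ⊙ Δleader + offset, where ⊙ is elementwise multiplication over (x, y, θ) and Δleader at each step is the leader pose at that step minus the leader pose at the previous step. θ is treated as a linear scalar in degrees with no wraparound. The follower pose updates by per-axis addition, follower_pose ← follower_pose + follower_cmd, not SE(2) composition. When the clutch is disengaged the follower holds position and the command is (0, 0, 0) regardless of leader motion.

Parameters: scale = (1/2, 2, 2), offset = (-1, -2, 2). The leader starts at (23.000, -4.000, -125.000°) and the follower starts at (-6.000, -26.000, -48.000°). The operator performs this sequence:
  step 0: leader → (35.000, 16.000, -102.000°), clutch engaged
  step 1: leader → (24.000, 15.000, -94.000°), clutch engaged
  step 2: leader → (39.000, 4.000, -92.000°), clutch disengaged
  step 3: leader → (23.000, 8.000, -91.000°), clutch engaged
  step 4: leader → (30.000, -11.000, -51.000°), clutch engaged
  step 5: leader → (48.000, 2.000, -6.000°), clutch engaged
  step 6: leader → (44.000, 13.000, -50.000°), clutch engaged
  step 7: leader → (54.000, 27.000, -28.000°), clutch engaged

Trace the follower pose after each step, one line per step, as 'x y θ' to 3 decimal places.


step 0: Δleader=(12.000, 20.000, 23.000°), engaged; cmd=(5.000, 38.000, 48.000°) → follower=(-1.000, 12.000, 0.000°)
step 1: Δleader=(-11.000, -1.000, 8.000°), engaged; cmd=(-6.500, -4.000, 18.000°) → follower=(-7.500, 8.000, 18.000°)
step 2: Δleader=(15.000, -11.000, 2.000°), disengaged; cmd=(0,0,0) → follower holds at (-7.500, 8.000, 18.000°)
step 3: Δleader=(-16.000, 4.000, 1.000°), engaged; cmd=(-9.000, 6.000, 4.000°) → follower=(-16.500, 14.000, 22.000°)
step 4: Δleader=(7.000, -19.000, 40.000°), engaged; cmd=(2.500, -40.000, 82.000°) → follower=(-14.000, -26.000, 104.000°)
step 5: Δleader=(18.000, 13.000, 45.000°), engaged; cmd=(8.000, 24.000, 92.000°) → follower=(-6.000, -2.000, 196.000°)
step 6: Δleader=(-4.000, 11.000, -44.000°), engaged; cmd=(-3.000, 20.000, -86.000°) → follower=(-9.000, 18.000, 110.000°)
step 7: Δleader=(10.000, 14.000, 22.000°), engaged; cmd=(4.000, 26.000, 46.000°) → follower=(-5.000, 44.000, 156.000°)

-1.000 12.000 0.000
-7.500 8.000 18.000
-7.500 8.000 18.000
-16.500 14.000 22.000
-14.000 -26.000 104.000
-6.000 -2.000 196.000
-9.000 18.000 110.000
-5.000 44.000 156.000


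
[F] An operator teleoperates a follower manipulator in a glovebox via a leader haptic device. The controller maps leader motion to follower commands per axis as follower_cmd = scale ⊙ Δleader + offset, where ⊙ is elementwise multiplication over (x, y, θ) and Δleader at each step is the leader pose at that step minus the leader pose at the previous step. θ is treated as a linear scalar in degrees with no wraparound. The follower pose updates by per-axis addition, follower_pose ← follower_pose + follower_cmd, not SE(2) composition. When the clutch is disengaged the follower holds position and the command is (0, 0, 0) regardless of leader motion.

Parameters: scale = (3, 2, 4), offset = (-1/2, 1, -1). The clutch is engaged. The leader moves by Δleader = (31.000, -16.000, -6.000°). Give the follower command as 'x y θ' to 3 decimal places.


92.500 -31.000 -25.000

axis x: 3·31.000 + -1/2 = 92.500
axis y: 2·-16.000 + 1 = -31.000
axis θ: 4·-6.000 + -1 = -25.000


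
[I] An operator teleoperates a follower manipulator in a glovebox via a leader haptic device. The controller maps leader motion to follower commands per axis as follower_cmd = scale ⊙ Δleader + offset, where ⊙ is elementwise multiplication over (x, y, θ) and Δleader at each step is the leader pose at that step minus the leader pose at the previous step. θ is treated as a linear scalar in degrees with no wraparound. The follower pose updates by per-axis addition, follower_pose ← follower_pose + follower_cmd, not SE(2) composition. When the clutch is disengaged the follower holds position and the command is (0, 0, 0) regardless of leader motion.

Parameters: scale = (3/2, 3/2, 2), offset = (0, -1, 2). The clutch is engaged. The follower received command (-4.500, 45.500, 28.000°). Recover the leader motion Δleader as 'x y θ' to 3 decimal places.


axis x: (-4.500 − 0) / (3/2) = -3.000
axis y: (45.500 − -1) / (3/2) = 31.000
axis θ: (28.000 − 2) / (2) = 13.000

-3.000 31.000 13.000


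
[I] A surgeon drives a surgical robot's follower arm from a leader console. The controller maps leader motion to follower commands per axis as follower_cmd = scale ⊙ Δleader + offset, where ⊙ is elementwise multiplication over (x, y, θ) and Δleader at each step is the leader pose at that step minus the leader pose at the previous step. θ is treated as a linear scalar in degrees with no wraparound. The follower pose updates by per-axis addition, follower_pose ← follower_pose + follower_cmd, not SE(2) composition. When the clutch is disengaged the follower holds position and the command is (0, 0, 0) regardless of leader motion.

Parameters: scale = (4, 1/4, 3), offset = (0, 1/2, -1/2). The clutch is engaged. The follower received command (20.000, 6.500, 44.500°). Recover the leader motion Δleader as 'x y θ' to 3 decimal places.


5.000 24.000 15.000

axis x: (20.000 − 0) / (4) = 5.000
axis y: (6.500 − 1/2) / (1/4) = 24.000
axis θ: (44.500 − -1/2) / (3) = 15.000


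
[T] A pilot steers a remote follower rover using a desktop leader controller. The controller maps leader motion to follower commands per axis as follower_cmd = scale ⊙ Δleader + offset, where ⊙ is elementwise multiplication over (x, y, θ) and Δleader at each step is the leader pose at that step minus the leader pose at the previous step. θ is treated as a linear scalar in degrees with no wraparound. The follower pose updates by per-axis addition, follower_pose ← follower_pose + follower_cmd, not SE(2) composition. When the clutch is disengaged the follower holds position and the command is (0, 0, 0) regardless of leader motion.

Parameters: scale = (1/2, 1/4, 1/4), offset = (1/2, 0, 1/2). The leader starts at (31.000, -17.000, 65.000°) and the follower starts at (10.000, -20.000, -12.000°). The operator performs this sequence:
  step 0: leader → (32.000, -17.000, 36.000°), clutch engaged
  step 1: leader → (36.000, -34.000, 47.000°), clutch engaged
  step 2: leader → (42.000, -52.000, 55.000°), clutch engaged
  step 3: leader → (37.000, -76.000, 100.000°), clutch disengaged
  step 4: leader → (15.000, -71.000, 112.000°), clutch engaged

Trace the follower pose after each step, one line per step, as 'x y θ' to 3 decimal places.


step 0: Δleader=(1.000, 0.000, -29.000°), engaged; cmd=(1.000, 0.000, -6.750°) → follower=(11.000, -20.000, -18.750°)
step 1: Δleader=(4.000, -17.000, 11.000°), engaged; cmd=(2.500, -4.250, 3.250°) → follower=(13.500, -24.250, -15.500°)
step 2: Δleader=(6.000, -18.000, 8.000°), engaged; cmd=(3.500, -4.500, 2.500°) → follower=(17.000, -28.750, -13.000°)
step 3: Δleader=(-5.000, -24.000, 45.000°), disengaged; cmd=(0,0,0) → follower holds at (17.000, -28.750, -13.000°)
step 4: Δleader=(-22.000, 5.000, 12.000°), engaged; cmd=(-10.500, 1.250, 3.500°) → follower=(6.500, -27.500, -9.500°)

11.000 -20.000 -18.750
13.500 -24.250 -15.500
17.000 -28.750 -13.000
17.000 -28.750 -13.000
6.500 -27.500 -9.500


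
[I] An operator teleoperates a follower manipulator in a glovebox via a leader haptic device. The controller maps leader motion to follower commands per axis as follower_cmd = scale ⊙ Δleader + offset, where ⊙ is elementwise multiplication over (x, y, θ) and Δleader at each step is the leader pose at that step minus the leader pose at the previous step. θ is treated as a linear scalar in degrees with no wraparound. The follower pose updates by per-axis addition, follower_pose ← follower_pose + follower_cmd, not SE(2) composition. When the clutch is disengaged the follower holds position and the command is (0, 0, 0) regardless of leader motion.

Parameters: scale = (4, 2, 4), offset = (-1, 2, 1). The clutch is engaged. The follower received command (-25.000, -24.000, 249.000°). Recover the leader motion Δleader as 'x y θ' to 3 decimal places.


-6.000 -13.000 62.000

axis x: (-25.000 − -1) / (4) = -6.000
axis y: (-24.000 − 2) / (2) = -13.000
axis θ: (249.000 − 1) / (4) = 62.000


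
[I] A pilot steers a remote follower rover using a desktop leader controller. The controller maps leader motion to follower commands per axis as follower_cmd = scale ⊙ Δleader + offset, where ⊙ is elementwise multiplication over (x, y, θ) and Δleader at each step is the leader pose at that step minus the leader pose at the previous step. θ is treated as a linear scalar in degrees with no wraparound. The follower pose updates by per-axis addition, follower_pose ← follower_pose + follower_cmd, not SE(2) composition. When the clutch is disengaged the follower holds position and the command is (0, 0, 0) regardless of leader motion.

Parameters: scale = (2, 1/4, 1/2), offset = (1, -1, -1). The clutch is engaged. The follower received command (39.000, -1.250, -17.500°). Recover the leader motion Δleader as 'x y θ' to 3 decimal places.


axis x: (39.000 − 1) / (2) = 19.000
axis y: (-1.250 − -1) / (1/4) = -1.000
axis θ: (-17.500 − -1) / (1/2) = -33.000

19.000 -1.000 -33.000


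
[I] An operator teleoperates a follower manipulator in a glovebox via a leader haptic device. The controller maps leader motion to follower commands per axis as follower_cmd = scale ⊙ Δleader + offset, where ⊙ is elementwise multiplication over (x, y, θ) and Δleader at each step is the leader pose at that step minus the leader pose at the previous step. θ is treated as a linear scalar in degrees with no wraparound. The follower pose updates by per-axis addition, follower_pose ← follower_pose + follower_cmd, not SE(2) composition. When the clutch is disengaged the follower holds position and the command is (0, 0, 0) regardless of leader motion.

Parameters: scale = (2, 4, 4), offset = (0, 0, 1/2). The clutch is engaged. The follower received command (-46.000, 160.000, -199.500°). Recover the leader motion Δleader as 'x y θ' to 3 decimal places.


-23.000 40.000 -50.000

axis x: (-46.000 − 0) / (2) = -23.000
axis y: (160.000 − 0) / (4) = 40.000
axis θ: (-199.500 − 1/2) / (4) = -50.000


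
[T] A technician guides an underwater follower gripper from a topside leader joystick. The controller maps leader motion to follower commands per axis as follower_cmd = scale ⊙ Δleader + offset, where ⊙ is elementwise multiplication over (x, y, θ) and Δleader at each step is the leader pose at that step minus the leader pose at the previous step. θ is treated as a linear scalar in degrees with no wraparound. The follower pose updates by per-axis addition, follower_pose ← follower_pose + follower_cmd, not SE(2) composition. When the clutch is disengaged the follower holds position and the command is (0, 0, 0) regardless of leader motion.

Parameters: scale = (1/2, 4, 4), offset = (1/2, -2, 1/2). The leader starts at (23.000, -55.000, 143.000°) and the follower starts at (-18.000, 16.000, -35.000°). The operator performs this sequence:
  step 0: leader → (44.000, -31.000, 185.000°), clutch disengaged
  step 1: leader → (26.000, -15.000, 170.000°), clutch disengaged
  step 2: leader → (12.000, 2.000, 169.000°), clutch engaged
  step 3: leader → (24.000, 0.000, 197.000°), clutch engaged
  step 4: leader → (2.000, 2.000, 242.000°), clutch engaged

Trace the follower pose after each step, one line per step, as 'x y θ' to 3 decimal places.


-18.000 16.000 -35.000
-18.000 16.000 -35.000
-24.500 82.000 -38.500
-18.000 72.000 74.000
-28.500 78.000 254.500

step 0: Δleader=(21.000, 24.000, 42.000°), disengaged; cmd=(0,0,0) → follower holds at (-18.000, 16.000, -35.000°)
step 1: Δleader=(-18.000, 16.000, -15.000°), disengaged; cmd=(0,0,0) → follower holds at (-18.000, 16.000, -35.000°)
step 2: Δleader=(-14.000, 17.000, -1.000°), engaged; cmd=(-6.500, 66.000, -3.500°) → follower=(-24.500, 82.000, -38.500°)
step 3: Δleader=(12.000, -2.000, 28.000°), engaged; cmd=(6.500, -10.000, 112.500°) → follower=(-18.000, 72.000, 74.000°)
step 4: Δleader=(-22.000, 2.000, 45.000°), engaged; cmd=(-10.500, 6.000, 180.500°) → follower=(-28.500, 78.000, 254.500°)


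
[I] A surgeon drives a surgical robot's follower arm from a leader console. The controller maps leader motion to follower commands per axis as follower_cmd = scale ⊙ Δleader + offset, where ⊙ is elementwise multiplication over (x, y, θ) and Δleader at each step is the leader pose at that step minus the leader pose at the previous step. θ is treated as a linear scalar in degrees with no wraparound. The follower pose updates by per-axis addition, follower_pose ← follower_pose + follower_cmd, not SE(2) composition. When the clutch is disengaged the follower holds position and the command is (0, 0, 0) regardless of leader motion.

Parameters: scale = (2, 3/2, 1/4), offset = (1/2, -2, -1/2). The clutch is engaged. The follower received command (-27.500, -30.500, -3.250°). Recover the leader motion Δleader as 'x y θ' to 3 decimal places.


-14.000 -19.000 -11.000

axis x: (-27.500 − 1/2) / (2) = -14.000
axis y: (-30.500 − -2) / (3/2) = -19.000
axis θ: (-3.250 − -1/2) / (1/4) = -11.000


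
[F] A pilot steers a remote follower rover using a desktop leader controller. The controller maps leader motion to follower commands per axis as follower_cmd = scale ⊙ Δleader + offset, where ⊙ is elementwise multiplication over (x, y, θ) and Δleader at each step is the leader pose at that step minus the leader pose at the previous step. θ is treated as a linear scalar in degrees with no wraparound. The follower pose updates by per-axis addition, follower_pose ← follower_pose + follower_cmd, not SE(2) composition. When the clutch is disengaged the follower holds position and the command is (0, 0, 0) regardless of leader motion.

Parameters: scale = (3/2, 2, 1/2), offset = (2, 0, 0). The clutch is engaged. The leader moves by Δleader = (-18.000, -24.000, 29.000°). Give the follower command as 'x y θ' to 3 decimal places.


-25.000 -48.000 14.500

axis x: 3/2·-18.000 + 2 = -25.000
axis y: 2·-24.000 + 0 = -48.000
axis θ: 1/2·29.000 + 0 = 14.500


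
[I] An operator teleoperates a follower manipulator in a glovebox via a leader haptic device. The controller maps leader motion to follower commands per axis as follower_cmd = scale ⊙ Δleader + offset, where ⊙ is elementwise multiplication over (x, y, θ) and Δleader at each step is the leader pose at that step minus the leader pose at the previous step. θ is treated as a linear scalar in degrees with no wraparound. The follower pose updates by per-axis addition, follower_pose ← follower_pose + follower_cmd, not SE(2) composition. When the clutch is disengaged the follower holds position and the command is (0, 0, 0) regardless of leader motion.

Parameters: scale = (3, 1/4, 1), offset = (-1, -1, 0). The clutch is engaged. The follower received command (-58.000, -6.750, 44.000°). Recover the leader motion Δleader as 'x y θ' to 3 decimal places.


axis x: (-58.000 − -1) / (3) = -19.000
axis y: (-6.750 − -1) / (1/4) = -23.000
axis θ: (44.000 − 0) / (1) = 44.000

-19.000 -23.000 44.000


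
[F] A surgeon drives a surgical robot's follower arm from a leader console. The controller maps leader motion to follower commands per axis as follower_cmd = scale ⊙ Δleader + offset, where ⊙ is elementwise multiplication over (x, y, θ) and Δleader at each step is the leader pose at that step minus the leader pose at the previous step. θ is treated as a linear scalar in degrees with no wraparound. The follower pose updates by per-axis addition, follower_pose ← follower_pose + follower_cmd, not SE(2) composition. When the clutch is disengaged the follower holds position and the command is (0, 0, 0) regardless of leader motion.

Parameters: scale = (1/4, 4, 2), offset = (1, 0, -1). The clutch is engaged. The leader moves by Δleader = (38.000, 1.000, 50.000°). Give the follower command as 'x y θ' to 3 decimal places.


axis x: 1/4·38.000 + 1 = 10.500
axis y: 4·1.000 + 0 = 4.000
axis θ: 2·50.000 + -1 = 99.000

10.500 4.000 99.000


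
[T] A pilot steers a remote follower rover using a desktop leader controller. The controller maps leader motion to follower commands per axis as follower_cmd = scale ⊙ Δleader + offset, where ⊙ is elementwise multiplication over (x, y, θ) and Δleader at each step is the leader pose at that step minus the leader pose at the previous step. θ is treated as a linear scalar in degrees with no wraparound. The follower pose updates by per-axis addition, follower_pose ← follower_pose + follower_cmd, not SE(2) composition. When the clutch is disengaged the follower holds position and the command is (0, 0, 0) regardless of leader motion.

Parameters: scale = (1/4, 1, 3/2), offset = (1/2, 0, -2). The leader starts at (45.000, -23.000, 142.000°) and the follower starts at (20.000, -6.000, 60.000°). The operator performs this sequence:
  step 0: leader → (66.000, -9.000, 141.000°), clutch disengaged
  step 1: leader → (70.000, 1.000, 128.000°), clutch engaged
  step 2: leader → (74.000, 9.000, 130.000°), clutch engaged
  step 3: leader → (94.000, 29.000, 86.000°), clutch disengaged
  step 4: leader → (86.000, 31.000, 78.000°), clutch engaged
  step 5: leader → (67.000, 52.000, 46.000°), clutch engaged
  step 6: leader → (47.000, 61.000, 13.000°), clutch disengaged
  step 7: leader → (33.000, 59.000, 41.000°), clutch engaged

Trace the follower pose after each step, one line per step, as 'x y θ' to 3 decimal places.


20.000 -6.000 60.000
21.500 4.000 38.500
23.000 12.000 39.500
23.000 12.000 39.500
21.500 14.000 25.500
17.250 35.000 -24.500
17.250 35.000 -24.500
14.250 33.000 15.500

step 0: Δleader=(21.000, 14.000, -1.000°), disengaged; cmd=(0,0,0) → follower holds at (20.000, -6.000, 60.000°)
step 1: Δleader=(4.000, 10.000, -13.000°), engaged; cmd=(1.500, 10.000, -21.500°) → follower=(21.500, 4.000, 38.500°)
step 2: Δleader=(4.000, 8.000, 2.000°), engaged; cmd=(1.500, 8.000, 1.000°) → follower=(23.000, 12.000, 39.500°)
step 3: Δleader=(20.000, 20.000, -44.000°), disengaged; cmd=(0,0,0) → follower holds at (23.000, 12.000, 39.500°)
step 4: Δleader=(-8.000, 2.000, -8.000°), engaged; cmd=(-1.500, 2.000, -14.000°) → follower=(21.500, 14.000, 25.500°)
step 5: Δleader=(-19.000, 21.000, -32.000°), engaged; cmd=(-4.250, 21.000, -50.000°) → follower=(17.250, 35.000, -24.500°)
step 6: Δleader=(-20.000, 9.000, -33.000°), disengaged; cmd=(0,0,0) → follower holds at (17.250, 35.000, -24.500°)
step 7: Δleader=(-14.000, -2.000, 28.000°), engaged; cmd=(-3.000, -2.000, 40.000°) → follower=(14.250, 33.000, 15.500°)


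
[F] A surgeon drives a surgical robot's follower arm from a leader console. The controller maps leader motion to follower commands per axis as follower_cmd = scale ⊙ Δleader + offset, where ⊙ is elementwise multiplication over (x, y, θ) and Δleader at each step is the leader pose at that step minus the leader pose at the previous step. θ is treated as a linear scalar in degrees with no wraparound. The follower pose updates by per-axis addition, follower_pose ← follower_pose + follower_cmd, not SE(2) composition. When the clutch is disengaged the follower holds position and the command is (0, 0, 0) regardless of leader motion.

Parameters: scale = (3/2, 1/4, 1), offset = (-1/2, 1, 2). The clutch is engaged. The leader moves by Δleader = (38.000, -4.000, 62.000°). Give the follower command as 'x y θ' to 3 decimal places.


56.500 0.000 64.000

axis x: 3/2·38.000 + -1/2 = 56.500
axis y: 1/4·-4.000 + 1 = 0.000
axis θ: 1·62.000 + 2 = 64.000


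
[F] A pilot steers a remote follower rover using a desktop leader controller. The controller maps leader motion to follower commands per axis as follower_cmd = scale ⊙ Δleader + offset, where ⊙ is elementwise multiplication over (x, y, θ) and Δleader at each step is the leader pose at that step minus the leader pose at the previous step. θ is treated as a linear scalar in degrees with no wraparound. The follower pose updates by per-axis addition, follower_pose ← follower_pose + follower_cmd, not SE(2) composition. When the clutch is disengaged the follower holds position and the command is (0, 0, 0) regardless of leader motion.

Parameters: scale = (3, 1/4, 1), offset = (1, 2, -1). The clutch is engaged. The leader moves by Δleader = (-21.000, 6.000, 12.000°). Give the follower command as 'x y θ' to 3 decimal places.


-62.000 3.500 11.000

axis x: 3·-21.000 + 1 = -62.000
axis y: 1/4·6.000 + 2 = 3.500
axis θ: 1·12.000 + -1 = 11.000


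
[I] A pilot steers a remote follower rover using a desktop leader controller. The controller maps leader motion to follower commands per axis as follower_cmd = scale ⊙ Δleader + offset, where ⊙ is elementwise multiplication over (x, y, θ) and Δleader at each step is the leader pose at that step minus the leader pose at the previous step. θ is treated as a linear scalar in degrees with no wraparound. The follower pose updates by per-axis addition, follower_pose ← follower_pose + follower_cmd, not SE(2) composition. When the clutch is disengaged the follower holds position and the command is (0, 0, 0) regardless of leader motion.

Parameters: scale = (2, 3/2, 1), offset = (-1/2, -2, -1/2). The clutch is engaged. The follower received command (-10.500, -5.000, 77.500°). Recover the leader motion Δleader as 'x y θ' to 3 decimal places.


-5.000 -2.000 78.000

axis x: (-10.500 − -1/2) / (2) = -5.000
axis y: (-5.000 − -2) / (3/2) = -2.000
axis θ: (77.500 − -1/2) / (1) = 78.000


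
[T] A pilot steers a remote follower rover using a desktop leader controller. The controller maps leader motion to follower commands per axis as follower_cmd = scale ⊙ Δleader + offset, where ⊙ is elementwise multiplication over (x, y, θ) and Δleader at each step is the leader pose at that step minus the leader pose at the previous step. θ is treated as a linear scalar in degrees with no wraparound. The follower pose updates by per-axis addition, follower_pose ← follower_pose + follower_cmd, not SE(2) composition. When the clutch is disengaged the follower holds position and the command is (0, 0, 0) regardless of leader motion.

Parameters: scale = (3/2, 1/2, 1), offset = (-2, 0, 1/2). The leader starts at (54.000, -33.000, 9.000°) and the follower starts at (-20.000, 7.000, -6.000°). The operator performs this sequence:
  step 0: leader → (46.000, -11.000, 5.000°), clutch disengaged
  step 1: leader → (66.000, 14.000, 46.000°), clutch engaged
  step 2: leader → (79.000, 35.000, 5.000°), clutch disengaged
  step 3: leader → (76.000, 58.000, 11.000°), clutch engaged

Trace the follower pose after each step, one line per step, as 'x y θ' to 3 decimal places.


step 0: Δleader=(-8.000, 22.000, -4.000°), disengaged; cmd=(0,0,0) → follower holds at (-20.000, 7.000, -6.000°)
step 1: Δleader=(20.000, 25.000, 41.000°), engaged; cmd=(28.000, 12.500, 41.500°) → follower=(8.000, 19.500, 35.500°)
step 2: Δleader=(13.000, 21.000, -41.000°), disengaged; cmd=(0,0,0) → follower holds at (8.000, 19.500, 35.500°)
step 3: Δleader=(-3.000, 23.000, 6.000°), engaged; cmd=(-6.500, 11.500, 6.500°) → follower=(1.500, 31.000, 42.000°)

-20.000 7.000 -6.000
8.000 19.500 35.500
8.000 19.500 35.500
1.500 31.000 42.000


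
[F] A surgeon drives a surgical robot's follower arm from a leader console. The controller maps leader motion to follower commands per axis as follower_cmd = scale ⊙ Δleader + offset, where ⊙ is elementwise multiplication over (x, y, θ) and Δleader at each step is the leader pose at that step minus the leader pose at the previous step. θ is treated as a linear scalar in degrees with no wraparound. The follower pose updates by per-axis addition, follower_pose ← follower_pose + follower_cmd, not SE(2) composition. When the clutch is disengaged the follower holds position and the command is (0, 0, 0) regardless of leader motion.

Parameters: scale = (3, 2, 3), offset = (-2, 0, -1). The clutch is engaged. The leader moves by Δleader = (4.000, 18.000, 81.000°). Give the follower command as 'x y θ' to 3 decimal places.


10.000 36.000 242.000

axis x: 3·4.000 + -2 = 10.000
axis y: 2·18.000 + 0 = 36.000
axis θ: 3·81.000 + -1 = 242.000


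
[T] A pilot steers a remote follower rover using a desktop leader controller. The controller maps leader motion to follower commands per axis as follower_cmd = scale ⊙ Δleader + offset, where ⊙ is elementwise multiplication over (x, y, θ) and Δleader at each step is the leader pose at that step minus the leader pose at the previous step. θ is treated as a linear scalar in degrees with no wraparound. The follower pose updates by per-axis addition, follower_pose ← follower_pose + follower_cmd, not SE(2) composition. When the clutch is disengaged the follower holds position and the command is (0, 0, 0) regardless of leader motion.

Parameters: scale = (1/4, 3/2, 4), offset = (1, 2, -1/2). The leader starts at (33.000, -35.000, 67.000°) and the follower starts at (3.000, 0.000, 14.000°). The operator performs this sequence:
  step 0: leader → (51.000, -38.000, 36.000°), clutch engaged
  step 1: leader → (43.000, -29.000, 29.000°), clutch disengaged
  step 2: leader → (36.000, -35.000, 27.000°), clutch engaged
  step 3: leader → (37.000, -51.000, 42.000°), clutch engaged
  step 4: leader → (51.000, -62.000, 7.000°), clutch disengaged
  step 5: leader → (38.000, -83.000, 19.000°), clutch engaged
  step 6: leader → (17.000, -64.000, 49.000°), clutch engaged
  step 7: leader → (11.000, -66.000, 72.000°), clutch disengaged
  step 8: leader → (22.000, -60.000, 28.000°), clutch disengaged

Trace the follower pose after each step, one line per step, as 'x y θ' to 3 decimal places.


step 0: Δleader=(18.000, -3.000, -31.000°), engaged; cmd=(5.500, -2.500, -124.500°) → follower=(8.500, -2.500, -110.500°)
step 1: Δleader=(-8.000, 9.000, -7.000°), disengaged; cmd=(0,0,0) → follower holds at (8.500, -2.500, -110.500°)
step 2: Δleader=(-7.000, -6.000, -2.000°), engaged; cmd=(-0.750, -7.000, -8.500°) → follower=(7.750, -9.500, -119.000°)
step 3: Δleader=(1.000, -16.000, 15.000°), engaged; cmd=(1.250, -22.000, 59.500°) → follower=(9.000, -31.500, -59.500°)
step 4: Δleader=(14.000, -11.000, -35.000°), disengaged; cmd=(0,0,0) → follower holds at (9.000, -31.500, -59.500°)
step 5: Δleader=(-13.000, -21.000, 12.000°), engaged; cmd=(-2.250, -29.500, 47.500°) → follower=(6.750, -61.000, -12.000°)
step 6: Δleader=(-21.000, 19.000, 30.000°), engaged; cmd=(-4.250, 30.500, 119.500°) → follower=(2.500, -30.500, 107.500°)
step 7: Δleader=(-6.000, -2.000, 23.000°), disengaged; cmd=(0,0,0) → follower holds at (2.500, -30.500, 107.500°)
step 8: Δleader=(11.000, 6.000, -44.000°), disengaged; cmd=(0,0,0) → follower holds at (2.500, -30.500, 107.500°)

8.500 -2.500 -110.500
8.500 -2.500 -110.500
7.750 -9.500 -119.000
9.000 -31.500 -59.500
9.000 -31.500 -59.500
6.750 -61.000 -12.000
2.500 -30.500 107.500
2.500 -30.500 107.500
2.500 -30.500 107.500


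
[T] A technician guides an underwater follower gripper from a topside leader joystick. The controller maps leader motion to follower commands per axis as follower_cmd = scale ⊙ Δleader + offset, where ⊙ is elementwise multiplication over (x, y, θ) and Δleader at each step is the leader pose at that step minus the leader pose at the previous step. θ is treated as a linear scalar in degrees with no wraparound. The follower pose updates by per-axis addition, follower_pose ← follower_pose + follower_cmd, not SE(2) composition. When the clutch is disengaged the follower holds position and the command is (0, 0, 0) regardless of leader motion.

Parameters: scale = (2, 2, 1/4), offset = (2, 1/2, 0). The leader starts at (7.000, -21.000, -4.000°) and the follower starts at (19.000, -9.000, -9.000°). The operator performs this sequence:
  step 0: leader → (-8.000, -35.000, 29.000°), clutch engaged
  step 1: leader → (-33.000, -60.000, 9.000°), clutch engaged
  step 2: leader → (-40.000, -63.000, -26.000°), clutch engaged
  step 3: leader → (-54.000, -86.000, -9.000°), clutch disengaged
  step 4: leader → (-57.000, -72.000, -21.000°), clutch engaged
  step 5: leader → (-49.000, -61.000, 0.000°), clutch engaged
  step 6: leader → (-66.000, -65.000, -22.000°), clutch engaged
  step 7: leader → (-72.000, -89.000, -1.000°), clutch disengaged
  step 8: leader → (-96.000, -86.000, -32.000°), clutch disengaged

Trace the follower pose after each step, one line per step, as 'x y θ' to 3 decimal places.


step 0: Δleader=(-15.000, -14.000, 33.000°), engaged; cmd=(-28.000, -27.500, 8.250°) → follower=(-9.000, -36.500, -0.750°)
step 1: Δleader=(-25.000, -25.000, -20.000°), engaged; cmd=(-48.000, -49.500, -5.000°) → follower=(-57.000, -86.000, -5.750°)
step 2: Δleader=(-7.000, -3.000, -35.000°), engaged; cmd=(-12.000, -5.500, -8.750°) → follower=(-69.000, -91.500, -14.500°)
step 3: Δleader=(-14.000, -23.000, 17.000°), disengaged; cmd=(0,0,0) → follower holds at (-69.000, -91.500, -14.500°)
step 4: Δleader=(-3.000, 14.000, -12.000°), engaged; cmd=(-4.000, 28.500, -3.000°) → follower=(-73.000, -63.000, -17.500°)
step 5: Δleader=(8.000, 11.000, 21.000°), engaged; cmd=(18.000, 22.500, 5.250°) → follower=(-55.000, -40.500, -12.250°)
step 6: Δleader=(-17.000, -4.000, -22.000°), engaged; cmd=(-32.000, -7.500, -5.500°) → follower=(-87.000, -48.000, -17.750°)
step 7: Δleader=(-6.000, -24.000, 21.000°), disengaged; cmd=(0,0,0) → follower holds at (-87.000, -48.000, -17.750°)
step 8: Δleader=(-24.000, 3.000, -31.000°), disengaged; cmd=(0,0,0) → follower holds at (-87.000, -48.000, -17.750°)

-9.000 -36.500 -0.750
-57.000 -86.000 -5.750
-69.000 -91.500 -14.500
-69.000 -91.500 -14.500
-73.000 -63.000 -17.500
-55.000 -40.500 -12.250
-87.000 -48.000 -17.750
-87.000 -48.000 -17.750
-87.000 -48.000 -17.750


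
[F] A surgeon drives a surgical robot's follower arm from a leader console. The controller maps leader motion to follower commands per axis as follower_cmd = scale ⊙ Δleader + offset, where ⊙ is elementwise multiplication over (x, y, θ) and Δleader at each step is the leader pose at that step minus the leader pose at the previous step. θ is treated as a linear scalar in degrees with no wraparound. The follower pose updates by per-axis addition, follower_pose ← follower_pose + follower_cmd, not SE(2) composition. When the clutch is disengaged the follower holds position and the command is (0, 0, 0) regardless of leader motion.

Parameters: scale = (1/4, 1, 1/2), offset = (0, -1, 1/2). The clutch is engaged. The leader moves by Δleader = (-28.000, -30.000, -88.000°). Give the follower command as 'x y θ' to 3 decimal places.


-7.000 -31.000 -43.500

axis x: 1/4·-28.000 + 0 = -7.000
axis y: 1·-30.000 + -1 = -31.000
axis θ: 1/2·-88.000 + 1/2 = -43.500


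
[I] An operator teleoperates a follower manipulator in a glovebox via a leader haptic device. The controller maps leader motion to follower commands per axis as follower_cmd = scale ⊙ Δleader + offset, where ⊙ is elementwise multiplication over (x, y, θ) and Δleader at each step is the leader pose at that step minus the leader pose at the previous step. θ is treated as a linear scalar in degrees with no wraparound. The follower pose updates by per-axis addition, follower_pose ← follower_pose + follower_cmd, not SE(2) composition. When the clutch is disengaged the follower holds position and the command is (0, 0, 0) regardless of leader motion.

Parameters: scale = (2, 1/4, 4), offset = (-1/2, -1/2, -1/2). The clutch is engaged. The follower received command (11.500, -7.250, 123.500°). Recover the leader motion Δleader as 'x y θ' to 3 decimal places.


axis x: (11.500 − -1/2) / (2) = 6.000
axis y: (-7.250 − -1/2) / (1/4) = -27.000
axis θ: (123.500 − -1/2) / (4) = 31.000

6.000 -27.000 31.000


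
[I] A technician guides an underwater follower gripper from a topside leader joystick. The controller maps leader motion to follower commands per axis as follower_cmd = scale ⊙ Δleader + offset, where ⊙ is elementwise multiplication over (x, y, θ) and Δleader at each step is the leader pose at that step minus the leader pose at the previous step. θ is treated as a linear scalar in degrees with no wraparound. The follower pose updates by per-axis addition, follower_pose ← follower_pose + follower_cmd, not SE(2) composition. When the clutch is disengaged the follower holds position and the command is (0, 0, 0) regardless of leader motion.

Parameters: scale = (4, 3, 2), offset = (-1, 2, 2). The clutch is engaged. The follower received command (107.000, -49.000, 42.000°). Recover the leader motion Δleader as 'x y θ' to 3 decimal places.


27.000 -17.000 20.000

axis x: (107.000 − -1) / (4) = 27.000
axis y: (-49.000 − 2) / (3) = -17.000
axis θ: (42.000 − 2) / (2) = 20.000


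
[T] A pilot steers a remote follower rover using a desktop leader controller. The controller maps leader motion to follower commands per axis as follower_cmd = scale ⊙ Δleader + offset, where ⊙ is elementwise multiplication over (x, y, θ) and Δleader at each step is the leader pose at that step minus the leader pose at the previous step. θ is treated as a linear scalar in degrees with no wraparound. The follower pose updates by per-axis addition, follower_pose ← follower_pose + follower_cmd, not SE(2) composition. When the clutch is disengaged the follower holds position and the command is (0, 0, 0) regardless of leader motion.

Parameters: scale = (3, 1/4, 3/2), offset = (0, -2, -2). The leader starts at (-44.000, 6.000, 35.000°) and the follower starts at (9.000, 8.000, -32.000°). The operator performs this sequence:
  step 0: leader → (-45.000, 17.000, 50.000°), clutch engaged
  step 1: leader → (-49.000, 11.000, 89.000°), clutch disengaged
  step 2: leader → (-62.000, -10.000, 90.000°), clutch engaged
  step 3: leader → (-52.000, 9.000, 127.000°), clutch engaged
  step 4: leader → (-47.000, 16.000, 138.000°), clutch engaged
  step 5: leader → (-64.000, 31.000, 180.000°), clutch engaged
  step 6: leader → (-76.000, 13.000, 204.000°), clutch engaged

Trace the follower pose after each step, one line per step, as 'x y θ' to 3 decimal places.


6.000 8.750 -11.500
6.000 8.750 -11.500
-33.000 1.500 -12.000
-3.000 4.250 41.500
12.000 4.000 56.000
-39.000 5.750 117.000
-75.000 -0.750 151.000

step 0: Δleader=(-1.000, 11.000, 15.000°), engaged; cmd=(-3.000, 0.750, 20.500°) → follower=(6.000, 8.750, -11.500°)
step 1: Δleader=(-4.000, -6.000, 39.000°), disengaged; cmd=(0,0,0) → follower holds at (6.000, 8.750, -11.500°)
step 2: Δleader=(-13.000, -21.000, 1.000°), engaged; cmd=(-39.000, -7.250, -0.500°) → follower=(-33.000, 1.500, -12.000°)
step 3: Δleader=(10.000, 19.000, 37.000°), engaged; cmd=(30.000, 2.750, 53.500°) → follower=(-3.000, 4.250, 41.500°)
step 4: Δleader=(5.000, 7.000, 11.000°), engaged; cmd=(15.000, -0.250, 14.500°) → follower=(12.000, 4.000, 56.000°)
step 5: Δleader=(-17.000, 15.000, 42.000°), engaged; cmd=(-51.000, 1.750, 61.000°) → follower=(-39.000, 5.750, 117.000°)
step 6: Δleader=(-12.000, -18.000, 24.000°), engaged; cmd=(-36.000, -6.500, 34.000°) → follower=(-75.000, -0.750, 151.000°)


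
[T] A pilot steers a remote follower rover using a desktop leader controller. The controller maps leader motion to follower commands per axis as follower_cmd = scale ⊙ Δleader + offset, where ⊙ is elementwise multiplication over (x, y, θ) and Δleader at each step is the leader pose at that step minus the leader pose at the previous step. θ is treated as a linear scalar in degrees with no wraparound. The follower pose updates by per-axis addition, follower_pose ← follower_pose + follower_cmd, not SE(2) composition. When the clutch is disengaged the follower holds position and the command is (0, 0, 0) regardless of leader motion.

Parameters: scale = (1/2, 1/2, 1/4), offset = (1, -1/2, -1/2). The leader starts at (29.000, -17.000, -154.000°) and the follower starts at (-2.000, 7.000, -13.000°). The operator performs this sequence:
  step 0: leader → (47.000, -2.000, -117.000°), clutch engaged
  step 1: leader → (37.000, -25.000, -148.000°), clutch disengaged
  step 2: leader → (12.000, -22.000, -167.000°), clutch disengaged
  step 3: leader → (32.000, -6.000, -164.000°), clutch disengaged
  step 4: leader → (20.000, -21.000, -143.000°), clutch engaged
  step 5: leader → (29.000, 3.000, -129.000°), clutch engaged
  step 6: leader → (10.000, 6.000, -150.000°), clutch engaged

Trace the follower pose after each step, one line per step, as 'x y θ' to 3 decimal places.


8.000 14.000 -4.250
8.000 14.000 -4.250
8.000 14.000 -4.250
8.000 14.000 -4.250
3.000 6.000 0.500
8.500 17.500 3.500
0.000 18.500 -2.250

step 0: Δleader=(18.000, 15.000, 37.000°), engaged; cmd=(10.000, 7.000, 8.750°) → follower=(8.000, 14.000, -4.250°)
step 1: Δleader=(-10.000, -23.000, -31.000°), disengaged; cmd=(0,0,0) → follower holds at (8.000, 14.000, -4.250°)
step 2: Δleader=(-25.000, 3.000, -19.000°), disengaged; cmd=(0,0,0) → follower holds at (8.000, 14.000, -4.250°)
step 3: Δleader=(20.000, 16.000, 3.000°), disengaged; cmd=(0,0,0) → follower holds at (8.000, 14.000, -4.250°)
step 4: Δleader=(-12.000, -15.000, 21.000°), engaged; cmd=(-5.000, -8.000, 4.750°) → follower=(3.000, 6.000, 0.500°)
step 5: Δleader=(9.000, 24.000, 14.000°), engaged; cmd=(5.500, 11.500, 3.000°) → follower=(8.500, 17.500, 3.500°)
step 6: Δleader=(-19.000, 3.000, -21.000°), engaged; cmd=(-8.500, 1.000, -5.750°) → follower=(0.000, 18.500, -2.250°)
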